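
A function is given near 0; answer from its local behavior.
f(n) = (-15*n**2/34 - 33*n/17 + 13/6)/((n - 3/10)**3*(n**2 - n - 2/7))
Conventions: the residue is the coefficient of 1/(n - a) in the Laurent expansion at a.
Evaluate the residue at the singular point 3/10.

The residue is -7824064500/710292691.

At the order-3 pole 3/10 set g(n) = (n - (3/10))^3*f(n) = (-15*n**2/34 - 33*n/17 + 13/6)/(n**2 - n - 2/7).
Order-3 pole: residue = g''(a)/2; g''(3/10) = -15648129000/710292691, so the residue is -7824064500/710292691.


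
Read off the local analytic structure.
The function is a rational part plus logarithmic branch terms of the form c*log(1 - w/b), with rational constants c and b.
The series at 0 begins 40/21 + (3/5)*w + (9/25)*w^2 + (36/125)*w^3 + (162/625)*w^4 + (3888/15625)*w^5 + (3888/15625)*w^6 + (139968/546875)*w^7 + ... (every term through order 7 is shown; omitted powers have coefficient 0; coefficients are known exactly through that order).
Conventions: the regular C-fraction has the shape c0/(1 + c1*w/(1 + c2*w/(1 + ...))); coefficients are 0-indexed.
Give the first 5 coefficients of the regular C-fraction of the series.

The regular C-fraction coefficients are [40/21, -63/200, -57/200, -8/19, -17/95].

Taylor coefficients (read off): a_0 = 40/21, a_1 = 3/5, a_2 = 9/25, a_3 = 36/125, a_4 = 162/625.
c0 = a_0 = 40/21. Peel one level at a time: if S = 1 + c*w/S' with S'(0) = 1, then c is the w-coefficient of S and S' = c*w/(S - 1).
S_1 = c0/f = 1 + (-63/200)*w + (-3591/40000)*w^2 + ...; c1 = -63/200.
S_2 = c1*w/(S_1 - 1) = 1 + (-57/200)*w + (-3/25)*w^2 + ...; c2 = -57/200.
S_3 = c2*w/(S_2 - 1) = 1 + (-8/19)*w + (-136/1805)*w^2 + ...; c3 = -8/19.
S_4 = c3*w/(S_3 - 1) = 1 + (-17/95)*w + ...; c4 = -17/95.


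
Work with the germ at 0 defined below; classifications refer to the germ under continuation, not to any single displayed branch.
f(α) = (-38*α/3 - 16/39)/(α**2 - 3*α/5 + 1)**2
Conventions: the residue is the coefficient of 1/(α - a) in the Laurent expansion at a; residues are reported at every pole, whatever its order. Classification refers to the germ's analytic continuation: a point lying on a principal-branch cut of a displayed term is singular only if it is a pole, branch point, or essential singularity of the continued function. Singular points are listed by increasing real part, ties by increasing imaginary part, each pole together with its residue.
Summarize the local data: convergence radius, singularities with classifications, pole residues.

Radius of convergence at 0: 1.
At (3/10) - ((1/10)*sqrt(91))*i: a pole of order 2; residue -((41050/322959)*sqrt(91))*i.
At (3/10) + ((1/10)*sqrt(91))*i: a pole of order 2; residue ((41050/322959)*sqrt(91))*i.

Denominator factor (α**2 - 3*α/5 + 1)^2: discriminant -91/25, complex-conjugate roots (3/10) + ((1/10)*sqrt(91))*i and (3/10) - ((1/10)*sqrt(91))*i; poles of order 2, moduli 1 and 1.
The radius of convergence is the smallest modulus among the singular points: 1.
The factor α**2 - 3*α/5 + 1 splits as (α - a)(α - a') with a = (3/10) - ((1/10)*sqrt(91))*i, a' = (3/10) + ((1/10)*sqrt(91))*i. At the order-2 pole a set g(α) = (α - a)^2*f(α) = [-38*α/3 - 16/39] / (α - a')^2.
Order-2 pole: residue = g'(a); g'((3/10) - ((1/10)*sqrt(91))*i) = -((41050/322959)*sqrt(91))*i, so the residue is -((41050/322959)*sqrt(91))*i.
The factor α**2 - 3*α/5 + 1 splits as (α - a)(α - a') with a = (3/10) + ((1/10)*sqrt(91))*i, a' = (3/10) - ((1/10)*sqrt(91))*i. At the order-2 pole a set g(α) = (α - a)^2*f(α) = [-38*α/3 - 16/39] / (α - a')^2.
Order-2 pole: residue = g'(a); g'((3/10) + ((1/10)*sqrt(91))*i) = ((41050/322959)*sqrt(91))*i, so the residue is ((41050/322959)*sqrt(91))*i.
List the singular points by increasing real part (a conjugate pair: the negative imaginary part first).


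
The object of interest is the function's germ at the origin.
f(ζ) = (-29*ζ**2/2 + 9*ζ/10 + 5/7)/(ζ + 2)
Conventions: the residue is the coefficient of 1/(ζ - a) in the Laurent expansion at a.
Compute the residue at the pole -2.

The residue is -2068/35.

At the order-1 pole -2 set g(ζ) = (ζ - (-2))*f(ζ) = -29*ζ**2/2 + 9*ζ/10 + 5/7.
Simple pole: residue = g(a) at a = -2, which is -2068/35.


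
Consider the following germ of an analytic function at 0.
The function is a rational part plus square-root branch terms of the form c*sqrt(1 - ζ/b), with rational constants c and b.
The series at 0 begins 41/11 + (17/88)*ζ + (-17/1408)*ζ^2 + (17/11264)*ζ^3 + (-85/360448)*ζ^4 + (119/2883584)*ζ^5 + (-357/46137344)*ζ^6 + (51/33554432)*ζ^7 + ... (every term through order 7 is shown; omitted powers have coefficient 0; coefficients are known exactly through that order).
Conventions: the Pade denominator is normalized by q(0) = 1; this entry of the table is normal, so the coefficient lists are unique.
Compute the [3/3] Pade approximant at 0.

Taylor coefficients needed (read off): a_0 = 41/11, a_1 = 17/88, a_2 = -17/1408, a_3 = 17/11264, a_4 = -85/360448, a_5 = 119/2883584, a_6 = -357/46137344.
Write the denominator as Q(ζ) = 1 + q1*ζ + q2*ζ^2 + q3*ζ^3. Requiring Q*f - P = O(ζ^7) with deg P <= 3 kills the coefficients of ζ^4..ζ^6 in Q*f:
  ζ^4: a_4 + q1*a_3 + q2*a_2 + q3*a_1 = 0, i.e. -85/360448 + (17/11264)*q1 + (-17/1408)*q2 + (17/88)*q3 = 0.
  ζ^5: a_5 + q1*a_4 + q2*a_3 + q3*a_2 = 0, i.e. 119/2883584 + (-85/360448)*q1 + (17/11264)*q2 + (-17/1408)*q3 = 0.
  ζ^6: a_6 + q1*a_5 + q2*a_4 + q3*a_3 = 0, i.e. -357/46137344 + (119/2883584)*q1 + (-85/360448)*q2 + (17/11264)*q3 = 0.
Solving this linear system: q1 = 5/16, q2 = 3/128, q3 = 1/4096.
The numerator is Q*f truncated at degree 3: P0 = a_0 = 41/11; P1 = a_1 + q1*a_0 = 239/176; P2 = a_2 + q1*a_1 + q2*a_0 = 191/1408; P3 = a_3 + q1*a_2 + q2*a_1 + q3*a_0 = 13/4096.

The Pade approximant has numerator coefficients [41/11, 239/176, 191/1408, 13/4096]; denominator coefficients [1, 5/16, 3/128, 1/4096].


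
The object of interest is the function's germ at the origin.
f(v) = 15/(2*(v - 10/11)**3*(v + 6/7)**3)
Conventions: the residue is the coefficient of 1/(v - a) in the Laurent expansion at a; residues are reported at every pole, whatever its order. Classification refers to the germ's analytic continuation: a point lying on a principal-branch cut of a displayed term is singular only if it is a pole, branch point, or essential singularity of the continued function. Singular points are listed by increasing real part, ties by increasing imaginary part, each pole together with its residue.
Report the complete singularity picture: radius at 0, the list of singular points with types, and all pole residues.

Radius of convergence at 0: 6/7.
At -6/7: a pole of order 3; residue -121805287065/46525874176.
At 10/11: a pole of order 3; residue 121805287065/46525874176.

Denominator factor (v - 10/11)^3: pole of order 3 at 10/11, modulus 10/11.
Denominator factor (v + 6/7)^3: pole of order 3 at -6/7, modulus 6/7.
The radius of convergence is the smallest modulus among the singular points: 6/7.
At the order-3 pole -6/7 set g(v) = (v - (-6/7))^3*f(v) = 15/(2*(v - 10/11)**3).
Order-3 pole: residue = g''(a)/2; g''(-6/7) = -121805287065/23262937088, so the residue is -121805287065/46525874176.
At the order-3 pole 10/11 set g(v) = (v - (10/11))^3*f(v) = 15/(2*(v + 6/7)**3).
Order-3 pole: residue = g''(a)/2; g''(10/11) = 121805287065/23262937088, so the residue is 121805287065/46525874176.
List the singular points by increasing real part (a conjugate pair: the negative imaginary part first).


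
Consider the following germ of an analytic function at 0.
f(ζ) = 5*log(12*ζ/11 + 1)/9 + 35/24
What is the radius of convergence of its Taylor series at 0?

Branch term (5/9)*log(1 - ζ/(-11/12)): its argument vanishes at ζ = -11/12, a logarithmic branch point, modulus 11/12.
The radius of convergence is the smallest modulus among the singular points: 11/12.

The radius of convergence is 11/12.


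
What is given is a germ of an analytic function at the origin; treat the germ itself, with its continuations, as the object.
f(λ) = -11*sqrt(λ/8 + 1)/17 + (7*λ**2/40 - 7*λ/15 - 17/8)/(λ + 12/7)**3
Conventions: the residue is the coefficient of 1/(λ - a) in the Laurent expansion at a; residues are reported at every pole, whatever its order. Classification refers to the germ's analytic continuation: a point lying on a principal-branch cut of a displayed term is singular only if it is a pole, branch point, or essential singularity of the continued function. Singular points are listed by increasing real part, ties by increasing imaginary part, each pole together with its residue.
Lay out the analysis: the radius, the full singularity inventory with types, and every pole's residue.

Denominator factor (λ + 12/7)^3: pole of order 3 at -12/7, modulus 12/7.
Branch term (-11/17)*sqrt(1 - λ/(-8)): its argument vanishes at λ = -8, a square-root branch point, modulus 8.
The radius of convergence is the smallest modulus among the singular points: 12/7.
The branch term is analytic at -12/7 and contributes nothing to the residue; only the rational part matters.
At the order-3 pole -12/7 set g(λ) = (λ - (-12/7))^3*(rational part) = 7*λ**2/40 - 7*λ/15 - 17/8.
Order-3 pole: residue = g''(a)/2; g''(-12/7) = 7/20, so the residue is 7/40.
List the singular points by increasing real part (a conjugate pair: the negative imaginary part first).

Radius of convergence at 0: 12/7.
At -8: an algebraic (square-root) branch point.
At -12/7: a pole of order 3; residue 7/40.


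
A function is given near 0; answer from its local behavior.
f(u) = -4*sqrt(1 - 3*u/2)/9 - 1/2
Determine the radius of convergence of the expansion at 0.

The radius of convergence is 2/3.

Branch term (-4/9)*sqrt(1 - u/(2/3)): its argument vanishes at u = 2/3, a square-root branch point, modulus 2/3.
The radius of convergence is the smallest modulus among the singular points: 2/3.


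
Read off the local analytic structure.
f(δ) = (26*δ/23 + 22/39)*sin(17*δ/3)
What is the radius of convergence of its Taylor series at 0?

The radius of convergence is infinite.

The factor sin(17*δ/3) is entire and contributes no finite singular point.
The polynomial part has no poles.
No finite singular points: the Taylor series at 0 converges everywhere.


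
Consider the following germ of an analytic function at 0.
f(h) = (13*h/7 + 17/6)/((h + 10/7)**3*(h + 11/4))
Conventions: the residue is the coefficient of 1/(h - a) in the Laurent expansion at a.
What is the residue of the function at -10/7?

At the order-3 pole -10/7 set g(h) = (h - (-10/7))^3*f(h) = (13*h/7 + 17/6)/(h + 11/4).
Order-3 pole: residue = g''(a)/2; g''(-10/7) = -299488/151959, so the residue is -149744/151959.

The residue is -149744/151959.


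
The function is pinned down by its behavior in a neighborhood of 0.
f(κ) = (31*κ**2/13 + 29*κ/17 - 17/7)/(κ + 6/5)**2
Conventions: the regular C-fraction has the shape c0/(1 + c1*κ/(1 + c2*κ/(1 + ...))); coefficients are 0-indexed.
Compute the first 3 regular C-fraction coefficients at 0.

The regular C-fraction coefficients are [-425/252, 2054/867, -130570753/92602536].

Taylor coefficients (expand at 0): a_0 = -425/252, a_1 = 25675/6426, a_2 = -2560925/668304.
c0 = a_0 = -425/252. Peel one level at a time: if S = 1 + c*κ/S' with S'(0) = 1, then c is the κ-coefficient of S and S' = c*κ/(S - 1).
S_1 = c0/f = 1 + (2054/867)*κ + (130570753/39087828)*κ^2 + ...; c1 = 2054/867.
S_2 = c1*κ/(S_1 - 1) = 1 + (-130570753/92602536)*κ + ...; c2 = -130570753/92602536.


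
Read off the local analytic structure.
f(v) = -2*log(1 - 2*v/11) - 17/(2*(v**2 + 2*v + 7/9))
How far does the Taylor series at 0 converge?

The radius of convergence is 1 - (1/3)*sqrt(2).

Denominator factor (v**2 + 2*v + 7/9): discriminant 8/9, real irrational roots -1 + (1/3)*sqrt(2) and -1 - (1/3)*sqrt(2); poles of order 1, moduli 1 - (1/3)*sqrt(2) and 1 + (1/3)*sqrt(2).
Branch term (-2)*log(1 - v/(11/2)): its argument vanishes at v = 11/2, a logarithmic branch point, modulus 11/2.
The radius of convergence is the smallest modulus among the singular points: 1 - (1/3)*sqrt(2).


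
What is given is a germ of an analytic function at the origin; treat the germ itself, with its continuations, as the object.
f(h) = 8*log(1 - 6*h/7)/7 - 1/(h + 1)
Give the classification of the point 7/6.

The term (8/7)*log(1 - h/(7/6)) has argument 1 - 7/6/(7/6) = 0 at 7/6: a logarithmic (infinitely-sheeted) branch point; the remaining terms are analytic or single-valued there.

The point is a logarithmic branch point.


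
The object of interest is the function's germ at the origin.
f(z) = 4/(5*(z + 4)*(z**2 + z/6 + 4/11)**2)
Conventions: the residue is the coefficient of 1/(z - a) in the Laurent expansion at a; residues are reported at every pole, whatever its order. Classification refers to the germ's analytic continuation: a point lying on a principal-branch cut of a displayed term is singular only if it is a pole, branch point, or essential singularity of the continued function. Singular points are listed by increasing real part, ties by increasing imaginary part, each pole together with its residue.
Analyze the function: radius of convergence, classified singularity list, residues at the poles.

Radius of convergence at 0: (2/11)*sqrt(11).
At -4: a pole of order 1; residue 1089/335405.
At (-1/12) - ((1/132)*sqrt(6215))*i: a pole of order 2; residue (-1089/670810) + ((665225451/214139322250)*sqrt(6215))*i.
At (-1/12) + ((1/132)*sqrt(6215))*i: a pole of order 2; residue (-1089/670810) - ((665225451/214139322250)*sqrt(6215))*i.

Denominator factor (z + 4): pole of order 1 at -4, modulus 4.
Denominator factor (z**2 + z/6 + 4/11)^2: discriminant -565/396, complex-conjugate roots (-1/12) + ((1/132)*sqrt(6215))*i and (-1/12) - ((1/132)*sqrt(6215))*i; poles of order 2, moduli (2/11)*sqrt(11) and (2/11)*sqrt(11).
The radius of convergence is the smallest modulus among the singular points: (2/11)*sqrt(11).
At the order-1 pole -4 set g(z) = (z - (-4))*f(z) = 4/(5*(z**2 + z/6 + 4/11)**2).
Simple pole: residue = g(a) at a = -4, which is 1089/335405.
The factor z**2 + z/6 + 4/11 splits as (z - a)(z - a') with a = (-1/12) - ((1/132)*sqrt(6215))*i, a' = (-1/12) + ((1/132)*sqrt(6215))*i. At the order-2 pole a set g(z) = (z - a)^2*f(z) = [4/(5*(z + 4))] / (z - a')^2.
Order-2 pole: residue = g'(a); g'((-1/12) - ((1/132)*sqrt(6215))*i) = (-1089/670810) + ((665225451/214139322250)*sqrt(6215))*i, so the residue is (-1089/670810) + ((665225451/214139322250)*sqrt(6215))*i.
The factor z**2 + z/6 + 4/11 splits as (z - a)(z - a') with a = (-1/12) + ((1/132)*sqrt(6215))*i, a' = (-1/12) - ((1/132)*sqrt(6215))*i. At the order-2 pole a set g(z) = (z - a)^2*f(z) = [4/(5*(z + 4))] / (z - a')^2.
Order-2 pole: residue = g'(a); g'((-1/12) + ((1/132)*sqrt(6215))*i) = (-1089/670810) - ((665225451/214139322250)*sqrt(6215))*i, so the residue is (-1089/670810) - ((665225451/214139322250)*sqrt(6215))*i.
List the singular points by increasing real part (a conjugate pair: the negative imaginary part first).


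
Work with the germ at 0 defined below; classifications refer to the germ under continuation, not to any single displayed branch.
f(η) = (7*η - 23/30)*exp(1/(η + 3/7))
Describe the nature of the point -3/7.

The point is an essential singularity.

The exponent 1/(η - (-3/7)) has a pole at -3/7, so exp(1/(η - (-3/7))) takes every nonzero value near it: an essential singularity (not a pole of any order).


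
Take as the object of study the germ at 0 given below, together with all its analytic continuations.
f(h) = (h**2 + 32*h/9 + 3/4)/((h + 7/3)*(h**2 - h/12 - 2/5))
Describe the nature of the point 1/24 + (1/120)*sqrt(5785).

The point is a pole of order 1.

The denominator factor h**2 - h/12 - 2/5 vanishes at 1/24 + (1/120)*sqrt(5785) and appears to the power 1; the numerator there equals 5623/4320 + (131/4320)*sqrt(5785), nonzero, and no other factor vanishes.
Hence a pole whose order is the multiplicity, 1.


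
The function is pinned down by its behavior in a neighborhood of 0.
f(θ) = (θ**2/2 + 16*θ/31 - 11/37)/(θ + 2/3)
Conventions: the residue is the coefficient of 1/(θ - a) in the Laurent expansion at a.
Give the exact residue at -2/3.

At the order-1 pole -2/3 set g(θ) = (θ - (-2/3))*f(θ) = θ**2/2 + 16*θ/31 - 11/37.
Simple pole: residue = g(a) at a = -2/3, which is -4327/10323.

The residue is -4327/10323.


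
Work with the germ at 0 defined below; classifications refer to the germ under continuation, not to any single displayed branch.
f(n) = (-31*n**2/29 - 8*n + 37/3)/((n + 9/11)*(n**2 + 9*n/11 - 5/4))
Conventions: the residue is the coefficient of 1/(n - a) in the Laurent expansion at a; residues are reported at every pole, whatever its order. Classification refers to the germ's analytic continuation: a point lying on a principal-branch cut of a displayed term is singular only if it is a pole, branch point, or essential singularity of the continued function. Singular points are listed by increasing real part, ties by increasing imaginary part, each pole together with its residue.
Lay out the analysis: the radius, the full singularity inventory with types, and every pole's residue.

Denominator factor (n**2 + 9*n/11 - 5/4): discriminant 686/121, real irrational roots -9/22 + (7/22)*sqrt(14) and -9/22 - (7/22)*sqrt(14); poles of order 1, moduli -9/22 + (7/22)*sqrt(14) and 9/22 + (7/22)*sqrt(14).
Denominator factor (n + 9/11): pole of order 1 at -9/11, modulus 9/11.
The radius of convergence is the smallest modulus among the singular points: -9/22 + (7/22)*sqrt(14).
The factor n**2 + 9*n/11 - 5/4 splits as (n - a)(n - a') with a = -9/22 - (7/22)*sqrt(14), a' = -9/22 + (7/22)*sqrt(14). At the order-1 pole a set g(n) = (n - a)*f(n) = [(-31*n**2/29 - 8*n + 37/3)/(n + 9/11)] / (n - a').
Simple pole: residue = g(a) at a = -9/22 - (7/22)*sqrt(14), which is 708551/105270 + (696569/491260)*sqrt(14).
At the order-1 pole -9/11 set g(n) = (n - (-9/11))*f(n) = (-31*n**2/29 - 8*n + 37/3)/(n**2 + 9*n/11 - 5/4).
Simple pole: residue = g(a) at a = -9/11, which is -764816/52635.
The factor n**2 + 9*n/11 - 5/4 splits as (n - a)(n - a') with a = -9/22 + (7/22)*sqrt(14), a' = -9/22 - (7/22)*sqrt(14). At the order-1 pole a set g(n) = (n - a)*f(n) = [(-31*n**2/29 - 8*n + 37/3)/(n + 9/11)] / (n - a').
Simple pole: residue = g(a) at a = -9/22 + (7/22)*sqrt(14), which is 708551/105270 - (696569/491260)*sqrt(14).
List the singular points by increasing real part (a conjugate pair: the negative imaginary part first).

Radius of convergence at 0: -9/22 + (7/22)*sqrt(14).
At -9/22 - (7/22)*sqrt(14): a pole of order 1; residue 708551/105270 + (696569/491260)*sqrt(14).
At -9/11: a pole of order 1; residue -764816/52635.
At -9/22 + (7/22)*sqrt(14): a pole of order 1; residue 708551/105270 - (696569/491260)*sqrt(14).


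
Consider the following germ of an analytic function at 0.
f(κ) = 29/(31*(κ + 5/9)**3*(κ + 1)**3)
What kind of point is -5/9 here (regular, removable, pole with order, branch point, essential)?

The point is a pole of order 3.

The denominator factor κ + 5/9 vanishes at -5/9 and appears to the power 3; the numerator there equals 29/31, nonzero, and no other factor vanishes.
Hence a pole whose order is the multiplicity, 3.


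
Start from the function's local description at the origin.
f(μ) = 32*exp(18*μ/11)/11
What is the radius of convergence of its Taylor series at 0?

The radius of convergence is infinite.

The factor exp(18*μ/11) is entire and contributes no finite singular point.
The polynomial part has no poles.
No finite singular points: the Taylor series at 0 converges everywhere.


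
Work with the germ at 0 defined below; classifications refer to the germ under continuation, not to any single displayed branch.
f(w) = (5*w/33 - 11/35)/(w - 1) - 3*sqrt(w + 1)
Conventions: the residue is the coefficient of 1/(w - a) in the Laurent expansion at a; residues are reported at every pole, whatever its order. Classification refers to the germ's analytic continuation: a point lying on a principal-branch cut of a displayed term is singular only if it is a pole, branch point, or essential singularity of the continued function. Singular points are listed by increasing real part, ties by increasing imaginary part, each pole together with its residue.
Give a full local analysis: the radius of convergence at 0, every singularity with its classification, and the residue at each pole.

Denominator factor (w - 1): pole of order 1 at 1, modulus 1.
Branch term (-3)*sqrt(1 - w/(-1)): its argument vanishes at w = -1, a square-root branch point, modulus 1.
The radius of convergence is the smallest modulus among the singular points: 1.
The branch term is analytic at 1 and contributes nothing to the residue; only the rational part matters.
At the order-1 pole 1 set g(w) = (w - (1))*(rational part) = 5*w/33 - 11/35.
Simple pole: residue = g(a) at a = 1, which is -188/1155.
List the singular points by increasing real part (a conjugate pair: the negative imaginary part first).

Radius of convergence at 0: 1.
At -1: an algebraic (square-root) branch point.
At 1: a pole of order 1; residue -188/1155.


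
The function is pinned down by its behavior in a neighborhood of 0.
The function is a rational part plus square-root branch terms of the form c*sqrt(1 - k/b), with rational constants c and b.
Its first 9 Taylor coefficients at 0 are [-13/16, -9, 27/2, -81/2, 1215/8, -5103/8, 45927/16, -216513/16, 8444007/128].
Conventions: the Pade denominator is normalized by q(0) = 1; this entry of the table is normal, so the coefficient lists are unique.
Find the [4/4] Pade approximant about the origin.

Taylor coefficients needed (read off): a_0 = -13/16, a_1 = -9, a_2 = 27/2, a_3 = -81/2, a_4 = 1215/8, a_5 = -5103/8, a_6 = 45927/16, a_7 = -216513/16, a_8 = 8444007/128.
Write the denominator as Q(k) = 1 + q1*k + q2*k^2 + q3*k^3 + q4*k^4. Requiring Q*f - P = O(k^9) with deg P <= 4 kills the coefficients of k^5..k^8 in Q*f:
  k^5: a_5 + q1*a_4 + q2*a_3 + q3*a_2 + q4*a_1 = 0, i.e. -5103/8 + (1215/8)*q1 + (-81/2)*q2 + (27/2)*q3 + (-9)*q4 = 0.
  k^6: a_6 + q1*a_5 + q2*a_4 + q3*a_3 + q4*a_2 = 0, i.e. 45927/16 + (-5103/8)*q1 + (1215/8)*q2 + (-81/2)*q3 + (27/2)*q4 = 0.
  k^7: a_7 + q1*a_6 + q2*a_5 + q3*a_4 + q4*a_3 = 0, i.e. -216513/16 + (45927/16)*q1 + (-5103/8)*q2 + (1215/8)*q3 + (-81/2)*q4 = 0.
  k^8: a_8 + q1*a_7 + q2*a_6 + q3*a_5 + q4*a_4 = 0, i.e. 8444007/128 + (-216513/16)*q1 + (45927/16)*q2 + (-5103/8)*q3 + (1215/8)*q4 = 0.
Solving this linear system: q1 = 21/2, q2 = 135/4, q3 = 135/4, q4 = 81/16.
The numerator is Q*f truncated at degree 4: P0 = a_0 = -13/16; P1 = a_1 + q1*a_0 = -561/32; P2 = a_2 + q1*a_1 + q2*a_0 = -6939/64; P3 = a_3 + q1*a_2 + q2*a_1 + q3*a_0 = -14715/64; P4 = a_4 + q1*a_3 + q2*a_2 + q3*a_1 + q4*a_0 = -32157/256.

The Pade approximant has numerator coefficients [-13/16, -561/32, -6939/64, -14715/64, -32157/256]; denominator coefficients [1, 21/2, 135/4, 135/4, 81/16].


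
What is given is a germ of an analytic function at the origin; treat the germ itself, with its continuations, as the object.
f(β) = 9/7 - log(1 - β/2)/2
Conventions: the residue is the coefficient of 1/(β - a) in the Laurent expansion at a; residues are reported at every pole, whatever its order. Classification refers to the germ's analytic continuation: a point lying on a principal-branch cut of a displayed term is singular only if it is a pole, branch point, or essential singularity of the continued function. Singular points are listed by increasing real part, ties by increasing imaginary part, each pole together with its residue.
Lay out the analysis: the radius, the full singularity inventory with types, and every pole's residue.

Branch term (-1/2)*log(1 - β/(2)): its argument vanishes at β = 2, a logarithmic branch point, modulus 2.
The radius of convergence is the smallest modulus among the singular points: 2.

Radius of convergence at 0: 2.
At 2: a logarithmic branch point.


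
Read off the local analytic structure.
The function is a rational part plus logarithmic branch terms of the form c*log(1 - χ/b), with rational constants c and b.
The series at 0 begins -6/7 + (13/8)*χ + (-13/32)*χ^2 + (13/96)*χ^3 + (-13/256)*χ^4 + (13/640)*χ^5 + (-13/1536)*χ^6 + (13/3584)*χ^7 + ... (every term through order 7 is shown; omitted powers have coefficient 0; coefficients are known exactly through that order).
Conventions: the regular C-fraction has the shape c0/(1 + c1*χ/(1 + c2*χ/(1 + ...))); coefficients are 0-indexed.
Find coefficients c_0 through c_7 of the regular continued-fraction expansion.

The regular C-fraction coefficients are [-6/7, 91/48, -79/48, -1/79, 83/316, 79/1245, 929/4980, 2241/26012].

Taylor coefficients (read off): a_0 = -6/7, a_1 = 13/8, a_2 = -13/32, a_3 = 13/96, a_4 = -13/256, a_5 = 13/640, a_6 = -13/1536, a_7 = 13/3584.
c0 = a_0 = -6/7. Peel one level at a time: if S = 1 + c*χ/S' with S'(0) = 1, then c is the χ-coefficient of S and S' = c*χ/(S - 1).
S_1 = c0/f = 1 + (91/48)*χ + (7189/2304)*χ^2 + ...; c1 = 91/48.
S_2 = c1*χ/(S_1 - 1) = 1 + (-79/48)*χ + (-1/48)*χ^2 + ...; c2 = -79/48.
S_3 = c2*χ/(S_2 - 1) = 1 + (-1/79)*χ + (83/24964)*χ^2 + ...; c3 = -1/79.
S_4 = c3*χ/(S_3 - 1) = 1 + (83/316)*χ + (-1/60)*χ^2 + ...; c4 = 83/316.
S_5 = c4*χ/(S_4 - 1) = 1 + (79/1245)*χ + (-73391/6200100)*χ^2 + ...; c5 = 79/1245.
S_6 = c5*χ/(S_5 - 1) = 1 + (929/4980)*χ + (-9/560)*χ^2 + ...; c6 = 929/4980.
S_7 = c6*χ/(S_6 - 1) = 1 + (2241/26012)*χ + ...; c7 = 2241/26012.


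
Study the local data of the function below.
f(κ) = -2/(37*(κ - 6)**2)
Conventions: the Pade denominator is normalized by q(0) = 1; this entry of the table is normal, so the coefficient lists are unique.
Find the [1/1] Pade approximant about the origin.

Taylor coefficients needed (expand at 0): a_0 = -1/666, a_1 = -1/1998, a_2 = -1/7992.
Write the denominator as Q(κ) = 1 + q1*κ. Requiring Q*f - P = O(κ^3) with deg P <= 1 kills the coefficients of κ^2..κ^2 in Q*f:
  κ^2: a_2 + q1*a_1 = 0, i.e. -1/7992 + (-1/1998)*q1 = 0.
Solving this linear system: q1 = -1/4.
The numerator is Q*f truncated at degree 1: P0 = a_0 = -1/666; P1 = a_1 + q1*a_0 = -1/7992.

The Pade approximant has numerator coefficients [-1/666, -1/7992]; denominator coefficients [1, -1/4].


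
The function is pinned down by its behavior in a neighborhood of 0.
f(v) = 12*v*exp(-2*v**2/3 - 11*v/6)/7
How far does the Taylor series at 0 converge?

The radius of convergence is infinite.

The factor exp(-2*v**2/3 - 11*v/6) is entire and contributes no finite singular point.
The polynomial part has no poles.
No finite singular points: the Taylor series at 0 converges everywhere.


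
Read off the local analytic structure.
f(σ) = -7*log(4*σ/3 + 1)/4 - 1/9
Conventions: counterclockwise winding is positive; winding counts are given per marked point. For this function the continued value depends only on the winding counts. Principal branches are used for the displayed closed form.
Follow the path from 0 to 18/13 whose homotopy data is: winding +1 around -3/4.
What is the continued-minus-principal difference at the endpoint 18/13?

The rational part is single-valued and drops out of the difference; each branch term changes only by its own monodromy.
(-7/4)*log(1 - σ/(-3/4)): each positive loop around -3/4 adds 2*pi*i to the log, so winding +1 contributes (-7/4)*(1)*2*pi*i = -(7/2)*pi*i.
Summing the contributions at σ = 18/13 gives -(7/2)*pi*i.

Continued minus principal equals -(7/2)*pi*i.


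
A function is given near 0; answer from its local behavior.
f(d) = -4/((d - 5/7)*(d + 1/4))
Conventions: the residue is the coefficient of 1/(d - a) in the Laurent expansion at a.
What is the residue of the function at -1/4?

The residue is 112/27.

At the order-1 pole -1/4 set g(d) = (d - (-1/4))*f(d) = -4/(d - 5/7).
Simple pole: residue = g(a) at a = -1/4, which is 112/27.


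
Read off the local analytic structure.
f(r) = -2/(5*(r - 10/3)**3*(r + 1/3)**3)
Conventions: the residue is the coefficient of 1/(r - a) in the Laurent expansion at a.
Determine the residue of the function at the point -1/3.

At the order-3 pole -1/3 set g(r) = (r - (-1/3))^3*f(r) = -2/(5*(r - 10/3)**3).
Order-3 pole: residue = g''(a)/2; g''(-1/3) = 5832/805255, so the residue is 2916/805255.

The residue is 2916/805255.


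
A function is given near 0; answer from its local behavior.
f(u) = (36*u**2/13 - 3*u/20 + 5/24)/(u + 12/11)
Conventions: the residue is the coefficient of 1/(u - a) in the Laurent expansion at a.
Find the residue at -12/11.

At the order-1 pole -12/11 set g(u) = (u - (-12/11))*f(u) = 36*u**2/13 - 3*u/20 + 5/24.
Simple pole: residue = g(a) at a = -12/11, which is 692293/188760.

The residue is 692293/188760.


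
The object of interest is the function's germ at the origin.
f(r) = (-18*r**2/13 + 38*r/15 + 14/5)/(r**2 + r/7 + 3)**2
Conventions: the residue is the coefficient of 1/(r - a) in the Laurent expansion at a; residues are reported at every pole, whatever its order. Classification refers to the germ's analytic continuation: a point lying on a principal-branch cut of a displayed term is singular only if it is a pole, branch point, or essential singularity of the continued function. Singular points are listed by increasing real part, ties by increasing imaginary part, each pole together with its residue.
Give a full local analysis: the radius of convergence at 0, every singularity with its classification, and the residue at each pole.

Denominator factor (r**2 + r/7 + 3)^2: discriminant -587/49, complex-conjugate roots (-1/14) + ((1/14)*sqrt(587))*i and (-1/14) - ((1/14)*sqrt(587))*i; poles of order 2, moduli sqrt(3) and sqrt(3).
The radius of convergence is the smallest modulus among the singular points: sqrt(3).
The factor r**2 + r/7 + 3 splits as (r - a)(r - a') with a = (-1/14) - ((1/14)*sqrt(587))*i, a' = (-1/14) + ((1/14)*sqrt(587))*i. At the order-2 pole a set g(r) = (r - a)^2*f(r) = [-18*r**2/13 + 38*r/15 + 14/5] / (r - a')^2.
Order-2 pole: residue = g'(a); g'((-1/14) - ((1/14)*sqrt(587))*i) = -((41062/13438191)*sqrt(587))*i, so the residue is -((41062/13438191)*sqrt(587))*i.
The factor r**2 + r/7 + 3 splits as (r - a)(r - a') with a = (-1/14) + ((1/14)*sqrt(587))*i, a' = (-1/14) - ((1/14)*sqrt(587))*i. At the order-2 pole a set g(r) = (r - a)^2*f(r) = [-18*r**2/13 + 38*r/15 + 14/5] / (r - a')^2.
Order-2 pole: residue = g'(a); g'((-1/14) + ((1/14)*sqrt(587))*i) = ((41062/13438191)*sqrt(587))*i, so the residue is ((41062/13438191)*sqrt(587))*i.
List the singular points by increasing real part (a conjugate pair: the negative imaginary part first).

Radius of convergence at 0: sqrt(3).
At (-1/14) - ((1/14)*sqrt(587))*i: a pole of order 2; residue -((41062/13438191)*sqrt(587))*i.
At (-1/14) + ((1/14)*sqrt(587))*i: a pole of order 2; residue ((41062/13438191)*sqrt(587))*i.


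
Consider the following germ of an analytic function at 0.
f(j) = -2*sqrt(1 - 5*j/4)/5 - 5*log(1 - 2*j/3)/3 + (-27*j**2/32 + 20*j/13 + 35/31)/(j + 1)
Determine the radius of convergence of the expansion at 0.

Denominator factor (j + 1): pole of order 1 at -1, modulus 1.
Branch term (-2/5)*sqrt(1 - j/(4/5)): its argument vanishes at j = 4/5, a square-root branch point, modulus 4/5.
Branch term (-5/3)*log(1 - j/(3/2)): its argument vanishes at j = 3/2, a logarithmic branch point, modulus 3/2.
The radius of convergence is the smallest modulus among the singular points: 4/5.

The radius of convergence is 4/5.


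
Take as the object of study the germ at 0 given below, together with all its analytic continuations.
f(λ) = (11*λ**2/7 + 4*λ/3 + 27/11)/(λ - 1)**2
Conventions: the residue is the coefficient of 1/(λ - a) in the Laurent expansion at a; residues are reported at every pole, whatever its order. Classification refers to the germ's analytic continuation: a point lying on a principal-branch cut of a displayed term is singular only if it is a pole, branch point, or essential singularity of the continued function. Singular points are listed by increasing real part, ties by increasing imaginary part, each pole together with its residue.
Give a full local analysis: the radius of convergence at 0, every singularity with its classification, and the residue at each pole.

Denominator factor (λ - 1)^2: pole of order 2 at 1, modulus 1.
The radius of convergence is the smallest modulus among the singular points: 1.
At the order-2 pole 1 set g(λ) = (λ - (1))^2*f(λ) = 11*λ**2/7 + 4*λ/3 + 27/11.
Order-2 pole: residue = g'(a); g'(1) = 94/21, so the residue is 94/21.

Radius of convergence at 0: 1.
At 1: a pole of order 2; residue 94/21.


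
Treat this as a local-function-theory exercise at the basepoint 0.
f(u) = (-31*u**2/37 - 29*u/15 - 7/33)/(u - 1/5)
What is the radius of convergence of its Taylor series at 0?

The radius of convergence is 1/5.

Denominator factor (u - 1/5): pole of order 1 at 1/5, modulus 1/5.
The radius of convergence is the smallest modulus among the singular points: 1/5.


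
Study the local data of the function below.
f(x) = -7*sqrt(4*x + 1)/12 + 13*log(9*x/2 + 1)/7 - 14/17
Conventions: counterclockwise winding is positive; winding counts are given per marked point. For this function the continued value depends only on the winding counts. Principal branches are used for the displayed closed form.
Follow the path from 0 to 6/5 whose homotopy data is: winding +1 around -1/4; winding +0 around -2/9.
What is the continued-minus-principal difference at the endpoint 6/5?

The rational part is single-valued and drops out of the difference; each branch term changes only by its own monodromy.
(-7/12)*sqrt(1 - x/(-1/4)): winding +1 is odd, the square root flips sign, contributing -2*(-7/12)*sqrt(1 - (6/5)/(-1/4)) = -2*(-7/12)*sqrt(29/5) = (7/30)*sqrt(145).
(13/7)*log(1 - x/(-2/9)): winding 0 around -2/9, so this term returns to its principal value, contribution 0.
Summing the contributions at x = 6/5 gives (7/30)*sqrt(145).

Continued minus principal equals (7/30)*sqrt(145).


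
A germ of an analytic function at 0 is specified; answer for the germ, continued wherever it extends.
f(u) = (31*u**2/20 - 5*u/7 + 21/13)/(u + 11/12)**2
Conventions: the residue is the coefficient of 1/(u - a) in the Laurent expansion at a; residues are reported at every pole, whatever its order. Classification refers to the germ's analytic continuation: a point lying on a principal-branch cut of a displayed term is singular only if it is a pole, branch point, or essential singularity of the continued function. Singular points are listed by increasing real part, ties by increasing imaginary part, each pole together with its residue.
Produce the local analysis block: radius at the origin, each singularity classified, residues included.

Denominator factor (u + 11/12)^2: pole of order 2 at -11/12, modulus 11/12.
The radius of convergence is the smallest modulus among the singular points: 11/12.
At the order-2 pole -11/12 set g(u) = (u - (-11/12))^2*f(u) = 31*u**2/20 - 5*u/7 + 21/13.
Order-2 pole: residue = g'(a); g'(-11/12) = -2987/840, so the residue is -2987/840.

Radius of convergence at 0: 11/12.
At -11/12: a pole of order 2; residue -2987/840.


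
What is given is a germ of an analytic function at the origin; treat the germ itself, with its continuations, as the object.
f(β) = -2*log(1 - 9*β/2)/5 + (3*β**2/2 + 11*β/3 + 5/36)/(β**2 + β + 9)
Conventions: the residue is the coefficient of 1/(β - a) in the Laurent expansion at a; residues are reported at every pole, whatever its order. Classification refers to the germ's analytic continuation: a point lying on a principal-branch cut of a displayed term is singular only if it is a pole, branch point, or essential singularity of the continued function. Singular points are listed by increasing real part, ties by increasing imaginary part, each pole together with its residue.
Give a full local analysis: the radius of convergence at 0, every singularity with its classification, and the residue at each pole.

Denominator factor (β**2 + β + 9): discriminant -35, complex-conjugate roots (-1/2) + ((1/2)*sqrt(35))*i and (-1/2) - ((1/2)*sqrt(35))*i; poles of order 1, moduli 3 and 3.
Branch term (-2/5)*log(1 - β/(2/9)): its argument vanishes at β = 2/9, a logarithmic branch point, modulus 2/9.
The radius of convergence is the smallest modulus among the singular points: 2/9.
The branch term is analytic at (-1/2) - ((1/2)*sqrt(35))*i and contributes nothing to the residue; only the rational part matters.
The factor β**2 + β + 9 splits as (β - a)(β - a') with a = (-1/2) - ((1/2)*sqrt(35))*i, a' = (-1/2) + ((1/2)*sqrt(35))*i. At the order-1 pole a set g(β) = (β - a)*(rational part) = [3*β**2/2 + 11*β/3 + 5/36] / (β - a').
Simple pole: residue = g(a) at a = (-1/2) - ((1/2)*sqrt(35))*i, which is (13/12) - ((26/63)*sqrt(35))*i.
The branch term is analytic at (-1/2) + ((1/2)*sqrt(35))*i and contributes nothing to the residue; only the rational part matters.
The factor β**2 + β + 9 splits as (β - a)(β - a') with a = (-1/2) + ((1/2)*sqrt(35))*i, a' = (-1/2) - ((1/2)*sqrt(35))*i. At the order-1 pole a set g(β) = (β - a)*(rational part) = [3*β**2/2 + 11*β/3 + 5/36] / (β - a').
Simple pole: residue = g(a) at a = (-1/2) + ((1/2)*sqrt(35))*i, which is (13/12) + ((26/63)*sqrt(35))*i.
List the singular points by increasing real part (a conjugate pair: the negative imaginary part first).

Radius of convergence at 0: 2/9.
At (-1/2) - ((1/2)*sqrt(35))*i: a pole of order 1; residue (13/12) - ((26/63)*sqrt(35))*i.
At (-1/2) + ((1/2)*sqrt(35))*i: a pole of order 1; residue (13/12) + ((26/63)*sqrt(35))*i.
At 2/9: a logarithmic branch point.


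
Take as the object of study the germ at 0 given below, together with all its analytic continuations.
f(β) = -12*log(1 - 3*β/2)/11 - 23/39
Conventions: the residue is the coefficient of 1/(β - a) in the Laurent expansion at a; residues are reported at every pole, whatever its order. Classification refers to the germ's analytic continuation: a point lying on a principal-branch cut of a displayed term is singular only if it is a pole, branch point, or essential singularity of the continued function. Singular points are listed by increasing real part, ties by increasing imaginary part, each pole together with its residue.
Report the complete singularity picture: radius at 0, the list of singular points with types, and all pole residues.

Radius of convergence at 0: 2/3.
At 2/3: a logarithmic branch point.

Branch term (-12/11)*log(1 - β/(2/3)): its argument vanishes at β = 2/3, a logarithmic branch point, modulus 2/3.
The radius of convergence is the smallest modulus among the singular points: 2/3.


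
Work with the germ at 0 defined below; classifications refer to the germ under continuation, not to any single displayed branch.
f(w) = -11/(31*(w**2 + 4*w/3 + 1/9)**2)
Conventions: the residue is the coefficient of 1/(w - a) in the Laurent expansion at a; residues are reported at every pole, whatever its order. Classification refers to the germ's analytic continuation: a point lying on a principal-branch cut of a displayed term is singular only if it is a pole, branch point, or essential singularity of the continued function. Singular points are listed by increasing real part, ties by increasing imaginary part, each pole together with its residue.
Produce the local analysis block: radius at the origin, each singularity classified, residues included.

Denominator factor (w**2 + 4*w/3 + 1/9)^2: discriminant 4/3, real irrational roots -2/3 + (1/3)*sqrt(3) and -2/3 - (1/3)*sqrt(3); poles of order 2, moduli 2/3 - (1/3)*sqrt(3) and 2/3 + (1/3)*sqrt(3).
The radius of convergence is the smallest modulus among the singular points: 2/3 - (1/3)*sqrt(3).
The factor w**2 + 4*w/3 + 1/9 splits as (w - a)(w - a') with a = -2/3 - (1/3)*sqrt(3), a' = -2/3 + (1/3)*sqrt(3). At the order-2 pole a set g(w) = (w - a)^2*f(w) = [-11/31] / (w - a')^2.
Order-2 pole: residue = g'(a); g'(-2/3 - (1/3)*sqrt(3)) = -(33/124)*sqrt(3), so the residue is -(33/124)*sqrt(3).
The factor w**2 + 4*w/3 + 1/9 splits as (w - a)(w - a') with a = -2/3 + (1/3)*sqrt(3), a' = -2/3 - (1/3)*sqrt(3). At the order-2 pole a set g(w) = (w - a)^2*f(w) = [-11/31] / (w - a')^2.
Order-2 pole: residue = g'(a); g'(-2/3 + (1/3)*sqrt(3)) = (33/124)*sqrt(3), so the residue is (33/124)*sqrt(3).
List the singular points by increasing real part (a conjugate pair: the negative imaginary part first).

Radius of convergence at 0: 2/3 - (1/3)*sqrt(3).
At -2/3 - (1/3)*sqrt(3): a pole of order 2; residue -(33/124)*sqrt(3).
At -2/3 + (1/3)*sqrt(3): a pole of order 2; residue (33/124)*sqrt(3).
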